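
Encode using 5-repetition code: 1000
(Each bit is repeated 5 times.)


Each bit -> 5 copies

11111000000000000000


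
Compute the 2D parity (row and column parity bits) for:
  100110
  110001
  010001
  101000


Row parities: 1100
Column parities: 101110

Row P: 1100, Col P: 101110, Corner: 0


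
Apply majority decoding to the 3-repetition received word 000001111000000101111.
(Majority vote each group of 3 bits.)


Groups: 000, 001, 111, 000, 000, 101, 111
Majority votes: 0010011

0010011


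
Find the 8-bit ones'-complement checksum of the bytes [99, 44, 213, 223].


Sum = 579 mod 256 = 67
Complement = 188

188


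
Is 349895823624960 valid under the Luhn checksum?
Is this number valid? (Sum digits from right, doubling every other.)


Luhn sum = 77
77 mod 10 = 7

Invalid (Luhn sum mod 10 = 7)


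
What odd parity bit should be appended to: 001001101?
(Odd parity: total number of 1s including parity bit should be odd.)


Number of 1s in data: 4
Parity bit: 1

1


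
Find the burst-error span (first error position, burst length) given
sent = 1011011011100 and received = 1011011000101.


XOR: 0000000011001

Burst at position 8, length 5


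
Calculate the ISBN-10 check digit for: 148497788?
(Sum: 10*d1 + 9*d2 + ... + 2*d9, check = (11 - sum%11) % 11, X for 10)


Weighted sum: 295
295 mod 11 = 9

Check digit: 2


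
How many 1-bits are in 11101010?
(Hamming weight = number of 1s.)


Counting 1s in 11101010

5


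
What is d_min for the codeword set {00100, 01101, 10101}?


Comparing all pairs, minimum distance: 2
Can detect 1 errors, correct 0 errors

2


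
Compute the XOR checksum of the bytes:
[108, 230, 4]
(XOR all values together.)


XOR chain: 108 ^ 230 ^ 4 = 142

142


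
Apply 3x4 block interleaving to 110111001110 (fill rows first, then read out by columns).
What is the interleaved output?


Matrix:
  1101
  1100
  1110
Read columns: 111111001100

111111001100


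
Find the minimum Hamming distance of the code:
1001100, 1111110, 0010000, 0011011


Comparing all pairs, minimum distance: 3
Can detect 2 errors, correct 1 errors

3


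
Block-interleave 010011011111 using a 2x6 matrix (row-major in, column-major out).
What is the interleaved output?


Matrix:
  010011
  011111
Read columns: 001101011111

001101011111


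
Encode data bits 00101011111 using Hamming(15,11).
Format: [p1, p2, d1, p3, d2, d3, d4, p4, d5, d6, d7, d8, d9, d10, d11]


Parity bits: p1=0, p2=0, p3=1, p4=0

000101001011111


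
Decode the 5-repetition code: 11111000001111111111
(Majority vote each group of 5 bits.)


Groups: 11111, 00000, 11111, 11111
Majority votes: 1011

1011


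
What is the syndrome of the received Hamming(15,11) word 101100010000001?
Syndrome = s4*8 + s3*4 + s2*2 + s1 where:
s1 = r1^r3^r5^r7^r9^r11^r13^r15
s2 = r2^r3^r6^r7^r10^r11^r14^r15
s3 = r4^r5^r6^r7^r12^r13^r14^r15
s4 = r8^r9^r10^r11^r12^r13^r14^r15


s1=1, s2=0, s3=0, s4=0

Syndrome = 1 (error at position 1)


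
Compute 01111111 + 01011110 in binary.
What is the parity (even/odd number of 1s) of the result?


01111111 = 127
01011110 = 94
Sum = 221 = 11011101
1s count = 6

even parity (6 ones in 11011101)


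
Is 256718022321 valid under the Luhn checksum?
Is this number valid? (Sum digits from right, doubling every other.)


Luhn sum = 43
43 mod 10 = 3

Invalid (Luhn sum mod 10 = 3)


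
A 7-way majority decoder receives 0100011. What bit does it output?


Ones: 3 out of 7
Threshold: 4

0 (3/7 voted 1)


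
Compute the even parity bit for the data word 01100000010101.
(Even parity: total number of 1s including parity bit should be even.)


Number of 1s in data: 5
Parity bit: 1

1


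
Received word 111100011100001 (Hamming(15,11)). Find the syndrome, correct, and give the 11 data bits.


Syndrome = 0: no error detected

Data: 10001100001 (no errors)


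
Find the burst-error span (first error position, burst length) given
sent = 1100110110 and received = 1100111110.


XOR: 0000001000

Burst at position 6, length 1


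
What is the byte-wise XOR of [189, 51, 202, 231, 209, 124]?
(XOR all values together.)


XOR chain: 189 ^ 51 ^ 202 ^ 231 ^ 209 ^ 124 = 14

14


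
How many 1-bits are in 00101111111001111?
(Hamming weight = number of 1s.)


Counting 1s in 00101111111001111

12


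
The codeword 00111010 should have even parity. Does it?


Number of 1s: 4

Yes, parity is correct (4 ones)


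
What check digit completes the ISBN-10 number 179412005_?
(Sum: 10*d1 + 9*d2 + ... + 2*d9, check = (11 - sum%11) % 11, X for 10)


Weighted sum: 199
199 mod 11 = 1

Check digit: X


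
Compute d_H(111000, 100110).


XOR: 011110
Count of 1s: 4

4


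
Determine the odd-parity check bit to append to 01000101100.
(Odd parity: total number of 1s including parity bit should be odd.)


Number of 1s in data: 4
Parity bit: 1

1


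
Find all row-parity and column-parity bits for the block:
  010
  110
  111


Row parities: 101
Column parities: 011

Row P: 101, Col P: 011, Corner: 0


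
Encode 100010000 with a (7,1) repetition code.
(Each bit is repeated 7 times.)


Each bit -> 7 copies

111111100000000000000000000011111110000000000000000000000000000


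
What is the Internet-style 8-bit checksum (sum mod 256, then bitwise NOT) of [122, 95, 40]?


Sum = 257 mod 256 = 1
Complement = 254

254


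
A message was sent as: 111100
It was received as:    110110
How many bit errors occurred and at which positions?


XOR: 001010

2 error(s) at position(s): 2, 4


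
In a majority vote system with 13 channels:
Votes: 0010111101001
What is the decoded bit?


Ones: 7 out of 13
Threshold: 7

1 (7/13 voted 1)


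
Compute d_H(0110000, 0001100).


XOR: 0111100
Count of 1s: 4

4


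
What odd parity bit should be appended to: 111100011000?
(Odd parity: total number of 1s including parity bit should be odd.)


Number of 1s in data: 6
Parity bit: 1

1


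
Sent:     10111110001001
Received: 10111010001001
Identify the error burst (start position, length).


XOR: 00000100000000

Burst at position 5, length 1


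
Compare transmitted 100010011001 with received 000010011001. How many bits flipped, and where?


XOR: 100000000000

1 error(s) at position(s): 0


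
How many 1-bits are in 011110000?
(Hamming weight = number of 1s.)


Counting 1s in 011110000

4


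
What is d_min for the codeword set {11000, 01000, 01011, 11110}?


Comparing all pairs, minimum distance: 1
Can detect 0 errors, correct 0 errors

1


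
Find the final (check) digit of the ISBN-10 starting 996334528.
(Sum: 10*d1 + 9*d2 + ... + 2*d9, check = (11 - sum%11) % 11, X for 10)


Weighted sum: 320
320 mod 11 = 1

Check digit: X


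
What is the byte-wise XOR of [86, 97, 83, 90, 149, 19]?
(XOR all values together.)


XOR chain: 86 ^ 97 ^ 83 ^ 90 ^ 149 ^ 19 = 184

184


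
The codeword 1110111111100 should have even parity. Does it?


Number of 1s: 10

Yes, parity is correct (10 ones)


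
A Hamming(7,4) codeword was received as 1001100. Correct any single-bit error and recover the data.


Syndrome = 0: no error detected

Data: 0100 (no errors)


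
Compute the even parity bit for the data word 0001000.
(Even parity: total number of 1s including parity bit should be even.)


Number of 1s in data: 1
Parity bit: 1

1


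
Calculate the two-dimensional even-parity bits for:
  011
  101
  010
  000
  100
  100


Row parities: 001011
Column parities: 100

Row P: 001011, Col P: 100, Corner: 1


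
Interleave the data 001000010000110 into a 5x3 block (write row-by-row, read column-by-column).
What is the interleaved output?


Matrix:
  001
  000
  010
  000
  110
Read columns: 000010010110000

000010010110000


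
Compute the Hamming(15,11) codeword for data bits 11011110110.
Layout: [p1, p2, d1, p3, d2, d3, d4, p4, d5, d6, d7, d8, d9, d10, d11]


Parity bits: p1=0, p2=1, p3=0, p4=1

011010111110110


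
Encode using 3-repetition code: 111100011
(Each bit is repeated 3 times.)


Each bit -> 3 copies

111111111111000000000111111


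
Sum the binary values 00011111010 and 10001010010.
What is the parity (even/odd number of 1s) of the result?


00011111010 = 250
10001010010 = 1106
Sum = 1356 = 10101001100
1s count = 5

odd parity (5 ones in 10101001100)


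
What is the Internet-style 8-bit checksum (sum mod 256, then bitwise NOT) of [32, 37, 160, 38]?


Sum = 267 mod 256 = 11
Complement = 244

244


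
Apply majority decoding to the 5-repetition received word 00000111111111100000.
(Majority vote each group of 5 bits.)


Groups: 00000, 11111, 11111, 00000
Majority votes: 0110

0110


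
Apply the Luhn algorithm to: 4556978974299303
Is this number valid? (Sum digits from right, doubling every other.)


Luhn sum = 89
89 mod 10 = 9

Invalid (Luhn sum mod 10 = 9)


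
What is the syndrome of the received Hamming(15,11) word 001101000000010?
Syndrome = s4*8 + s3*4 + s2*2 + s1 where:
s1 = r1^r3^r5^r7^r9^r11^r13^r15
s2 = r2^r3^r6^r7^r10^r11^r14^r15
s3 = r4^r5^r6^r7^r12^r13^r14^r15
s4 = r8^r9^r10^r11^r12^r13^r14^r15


s1=1, s2=1, s3=1, s4=1

Syndrome = 15 (error at position 15)


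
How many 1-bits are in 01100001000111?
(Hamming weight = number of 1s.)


Counting 1s in 01100001000111

6


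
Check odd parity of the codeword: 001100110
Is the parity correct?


Number of 1s: 4

No, parity error (4 ones)


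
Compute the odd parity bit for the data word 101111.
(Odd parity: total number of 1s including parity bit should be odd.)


Number of 1s in data: 5
Parity bit: 0

0


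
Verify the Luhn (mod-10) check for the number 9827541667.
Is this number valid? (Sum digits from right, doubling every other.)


Luhn sum = 51
51 mod 10 = 1

Invalid (Luhn sum mod 10 = 1)


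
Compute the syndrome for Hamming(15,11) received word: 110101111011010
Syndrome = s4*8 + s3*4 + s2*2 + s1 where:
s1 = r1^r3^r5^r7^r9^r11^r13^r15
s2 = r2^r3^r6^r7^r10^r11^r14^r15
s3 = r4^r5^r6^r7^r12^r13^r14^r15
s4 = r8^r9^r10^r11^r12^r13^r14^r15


s1=0, s2=1, s3=1, s4=1

Syndrome = 14 (error at position 14)


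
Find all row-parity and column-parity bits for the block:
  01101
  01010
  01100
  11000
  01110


Row parities: 10001
Column parities: 11101

Row P: 10001, Col P: 11101, Corner: 0


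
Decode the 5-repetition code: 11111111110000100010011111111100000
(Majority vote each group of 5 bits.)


Groups: 11111, 11111, 00001, 00010, 01111, 11111, 00000
Majority votes: 1100110

1100110


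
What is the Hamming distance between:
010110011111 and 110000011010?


XOR: 100110000101
Count of 1s: 5

5


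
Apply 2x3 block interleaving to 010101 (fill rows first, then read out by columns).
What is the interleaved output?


Matrix:
  010
  101
Read columns: 011001

011001


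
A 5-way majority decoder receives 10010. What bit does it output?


Ones: 2 out of 5
Threshold: 3

0 (2/5 voted 1)


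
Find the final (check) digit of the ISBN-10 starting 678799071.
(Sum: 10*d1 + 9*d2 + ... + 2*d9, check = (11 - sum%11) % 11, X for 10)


Weighted sum: 358
358 mod 11 = 6

Check digit: 5


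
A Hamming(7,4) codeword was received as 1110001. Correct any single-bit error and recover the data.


Syndrome = 7: error at position 7

Data: 1000 (corrected bit 7)


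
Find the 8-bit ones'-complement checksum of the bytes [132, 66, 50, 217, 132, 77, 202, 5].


Sum = 881 mod 256 = 113
Complement = 142

142


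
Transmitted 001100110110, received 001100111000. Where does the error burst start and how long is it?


XOR: 000000001110

Burst at position 8, length 3


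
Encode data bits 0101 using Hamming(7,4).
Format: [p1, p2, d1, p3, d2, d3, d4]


Parity bits: p1=0, p2=1, p3=0

0100101


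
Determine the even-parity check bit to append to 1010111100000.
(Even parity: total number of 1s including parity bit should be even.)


Number of 1s in data: 6
Parity bit: 0

0


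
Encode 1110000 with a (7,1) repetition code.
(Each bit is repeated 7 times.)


Each bit -> 7 copies

1111111111111111111110000000000000000000000000000


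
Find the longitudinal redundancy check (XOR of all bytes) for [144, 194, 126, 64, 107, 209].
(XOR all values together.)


XOR chain: 144 ^ 194 ^ 126 ^ 64 ^ 107 ^ 209 = 214

214


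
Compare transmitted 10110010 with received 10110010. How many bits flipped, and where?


XOR: 00000000

0 errors (received matches sent)


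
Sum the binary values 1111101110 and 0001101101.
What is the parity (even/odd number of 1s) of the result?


1111101110 = 1006
0001101101 = 109
Sum = 1115 = 10001011011
1s count = 6

even parity (6 ones in 10001011011)


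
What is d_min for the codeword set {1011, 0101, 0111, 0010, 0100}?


Comparing all pairs, minimum distance: 1
Can detect 0 errors, correct 0 errors

1


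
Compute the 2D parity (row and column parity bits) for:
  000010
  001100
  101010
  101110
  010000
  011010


Row parities: 101011
Column parities: 000000

Row P: 101011, Col P: 000000, Corner: 0


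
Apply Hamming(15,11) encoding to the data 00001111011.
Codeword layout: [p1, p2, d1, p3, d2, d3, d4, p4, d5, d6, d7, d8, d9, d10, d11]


Parity bits: p1=1, p2=0, p3=1, p4=0

100100001111011


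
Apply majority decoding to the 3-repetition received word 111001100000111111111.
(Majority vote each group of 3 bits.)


Groups: 111, 001, 100, 000, 111, 111, 111
Majority votes: 1000111

1000111


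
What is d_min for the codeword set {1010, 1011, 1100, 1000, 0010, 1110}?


Comparing all pairs, minimum distance: 1
Can detect 0 errors, correct 0 errors

1


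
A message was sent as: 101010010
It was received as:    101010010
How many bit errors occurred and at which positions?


XOR: 000000000

0 errors (received matches sent)


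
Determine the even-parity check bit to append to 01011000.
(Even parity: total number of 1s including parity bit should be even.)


Number of 1s in data: 3
Parity bit: 1

1


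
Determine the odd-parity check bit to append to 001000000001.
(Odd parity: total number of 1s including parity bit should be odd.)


Number of 1s in data: 2
Parity bit: 1

1


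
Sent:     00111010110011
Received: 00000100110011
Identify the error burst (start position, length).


XOR: 00111110000000

Burst at position 2, length 5


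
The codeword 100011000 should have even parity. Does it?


Number of 1s: 3

No, parity error (3 ones)


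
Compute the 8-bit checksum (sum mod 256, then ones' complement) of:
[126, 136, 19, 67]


Sum = 348 mod 256 = 92
Complement = 163

163


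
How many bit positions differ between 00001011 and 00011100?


XOR: 00010111
Count of 1s: 4

4


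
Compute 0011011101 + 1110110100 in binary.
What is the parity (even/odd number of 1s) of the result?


0011011101 = 221
1110110100 = 948
Sum = 1169 = 10010010001
1s count = 4

even parity (4 ones in 10010010001)


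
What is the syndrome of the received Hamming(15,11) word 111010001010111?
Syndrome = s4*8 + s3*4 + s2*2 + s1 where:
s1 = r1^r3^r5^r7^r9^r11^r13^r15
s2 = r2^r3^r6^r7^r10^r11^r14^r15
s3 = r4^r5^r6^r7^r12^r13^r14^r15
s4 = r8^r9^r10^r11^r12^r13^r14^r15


s1=1, s2=1, s3=0, s4=1

Syndrome = 11 (error at position 11)


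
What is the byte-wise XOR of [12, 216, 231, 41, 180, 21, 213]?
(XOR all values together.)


XOR chain: 12 ^ 216 ^ 231 ^ 41 ^ 180 ^ 21 ^ 213 = 110

110


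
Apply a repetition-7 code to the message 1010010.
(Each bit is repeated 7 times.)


Each bit -> 7 copies

1111111000000011111110000000000000011111110000000


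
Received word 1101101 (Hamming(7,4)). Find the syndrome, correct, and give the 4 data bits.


Syndrome = 5: error at position 5

Data: 0001 (corrected bit 5)


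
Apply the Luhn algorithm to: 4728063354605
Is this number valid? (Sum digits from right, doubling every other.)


Luhn sum = 54
54 mod 10 = 4

Invalid (Luhn sum mod 10 = 4)


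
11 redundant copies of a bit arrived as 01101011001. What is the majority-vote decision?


Ones: 6 out of 11
Threshold: 6

1 (6/11 voted 1)


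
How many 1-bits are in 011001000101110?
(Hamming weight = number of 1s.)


Counting 1s in 011001000101110

7


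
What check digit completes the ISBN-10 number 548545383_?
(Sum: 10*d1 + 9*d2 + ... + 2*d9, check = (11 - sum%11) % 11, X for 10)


Weighted sum: 276
276 mod 11 = 1

Check digit: X


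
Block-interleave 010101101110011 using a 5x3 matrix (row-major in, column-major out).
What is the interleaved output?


Matrix:
  010
  101
  101
  110
  011
Read columns: 011101001101101

011101001101101


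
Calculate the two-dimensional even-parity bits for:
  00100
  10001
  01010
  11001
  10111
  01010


Row parities: 100100
Column parities: 11011

Row P: 100100, Col P: 11011, Corner: 0


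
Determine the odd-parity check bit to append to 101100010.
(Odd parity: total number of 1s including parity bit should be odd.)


Number of 1s in data: 4
Parity bit: 1

1


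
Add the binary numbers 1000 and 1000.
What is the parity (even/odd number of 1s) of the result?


1000 = 8
1000 = 8
Sum = 16 = 10000
1s count = 1

odd parity (1 ones in 10000)


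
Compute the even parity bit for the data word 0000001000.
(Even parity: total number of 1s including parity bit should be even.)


Number of 1s in data: 1
Parity bit: 1

1


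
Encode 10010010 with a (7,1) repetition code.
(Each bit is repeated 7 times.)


Each bit -> 7 copies

11111110000000000000011111110000000000000011111110000000


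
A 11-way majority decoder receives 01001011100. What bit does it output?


Ones: 5 out of 11
Threshold: 6

0 (5/11 voted 1)


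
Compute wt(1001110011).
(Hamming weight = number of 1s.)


Counting 1s in 1001110011

6


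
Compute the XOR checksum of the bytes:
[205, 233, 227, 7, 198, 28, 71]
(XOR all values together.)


XOR chain: 205 ^ 233 ^ 227 ^ 7 ^ 198 ^ 28 ^ 71 = 93

93


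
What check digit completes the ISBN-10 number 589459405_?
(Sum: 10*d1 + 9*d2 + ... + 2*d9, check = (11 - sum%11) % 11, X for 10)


Weighted sum: 323
323 mod 11 = 4

Check digit: 7


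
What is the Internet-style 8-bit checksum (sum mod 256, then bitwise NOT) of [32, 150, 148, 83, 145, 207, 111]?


Sum = 876 mod 256 = 108
Complement = 147

147


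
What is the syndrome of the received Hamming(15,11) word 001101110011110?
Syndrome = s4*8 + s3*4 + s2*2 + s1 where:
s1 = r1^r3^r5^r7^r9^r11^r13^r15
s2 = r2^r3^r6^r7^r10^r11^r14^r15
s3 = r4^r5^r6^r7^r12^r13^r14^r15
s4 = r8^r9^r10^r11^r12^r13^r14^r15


s1=0, s2=1, s3=0, s4=1

Syndrome = 10 (error at position 10)


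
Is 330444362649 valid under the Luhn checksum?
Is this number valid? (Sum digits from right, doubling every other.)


Luhn sum = 64
64 mod 10 = 4

Invalid (Luhn sum mod 10 = 4)


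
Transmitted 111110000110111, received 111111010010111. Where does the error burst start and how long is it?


XOR: 000001010100000

Burst at position 5, length 5


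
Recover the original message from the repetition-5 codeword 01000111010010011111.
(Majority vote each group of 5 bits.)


Groups: 01000, 11101, 00100, 11111
Majority votes: 0101

0101


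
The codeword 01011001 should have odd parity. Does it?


Number of 1s: 4

No, parity error (4 ones)


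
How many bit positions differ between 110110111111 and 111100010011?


XOR: 001010101100
Count of 1s: 5

5


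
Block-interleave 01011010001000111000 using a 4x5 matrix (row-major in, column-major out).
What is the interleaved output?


Matrix:
  01011
  01000
  10001
  11000
Read columns: 00111101000010001010

00111101000010001010


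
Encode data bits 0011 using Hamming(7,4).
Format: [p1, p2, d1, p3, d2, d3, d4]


Parity bits: p1=1, p2=0, p3=0

1000011


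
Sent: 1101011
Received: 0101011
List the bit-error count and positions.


XOR: 1000000

1 error(s) at position(s): 0


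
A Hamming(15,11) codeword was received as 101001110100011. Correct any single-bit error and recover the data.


Syndrome = 0: no error detected

Data: 10110100011 (no errors)


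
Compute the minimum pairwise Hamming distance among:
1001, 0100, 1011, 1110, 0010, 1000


Comparing all pairs, minimum distance: 1
Can detect 0 errors, correct 0 errors

1


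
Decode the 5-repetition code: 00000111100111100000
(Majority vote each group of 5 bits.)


Groups: 00000, 11110, 01111, 00000
Majority votes: 0110

0110


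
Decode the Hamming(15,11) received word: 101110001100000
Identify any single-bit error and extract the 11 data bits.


Syndrome = 0: no error detected

Data: 11001100000 (no errors)


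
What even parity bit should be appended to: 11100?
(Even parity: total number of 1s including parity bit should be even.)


Number of 1s in data: 3
Parity bit: 1

1


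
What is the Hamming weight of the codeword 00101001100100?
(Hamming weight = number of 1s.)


Counting 1s in 00101001100100

5


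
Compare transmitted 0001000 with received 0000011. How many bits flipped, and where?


XOR: 0001011

3 error(s) at position(s): 3, 5, 6


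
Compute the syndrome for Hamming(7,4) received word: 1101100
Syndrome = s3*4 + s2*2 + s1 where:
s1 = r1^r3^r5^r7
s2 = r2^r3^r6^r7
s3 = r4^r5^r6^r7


s1=0, s2=1, s3=0

Syndrome = 2 (error at position 2)


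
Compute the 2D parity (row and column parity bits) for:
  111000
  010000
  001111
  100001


Row parities: 1100
Column parities: 000110

Row P: 1100, Col P: 000110, Corner: 0


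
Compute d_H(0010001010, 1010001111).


XOR: 1000000101
Count of 1s: 3

3


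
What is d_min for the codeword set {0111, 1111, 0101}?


Comparing all pairs, minimum distance: 1
Can detect 0 errors, correct 0 errors

1


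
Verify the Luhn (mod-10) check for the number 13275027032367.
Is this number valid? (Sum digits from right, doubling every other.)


Luhn sum = 48
48 mod 10 = 8

Invalid (Luhn sum mod 10 = 8)


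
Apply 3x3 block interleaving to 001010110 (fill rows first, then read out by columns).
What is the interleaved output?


Matrix:
  001
  010
  110
Read columns: 001011100

001011100


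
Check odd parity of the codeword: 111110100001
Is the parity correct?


Number of 1s: 7

Yes, parity is correct (7 ones)


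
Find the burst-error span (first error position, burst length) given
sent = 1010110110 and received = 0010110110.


XOR: 1000000000

Burst at position 0, length 1


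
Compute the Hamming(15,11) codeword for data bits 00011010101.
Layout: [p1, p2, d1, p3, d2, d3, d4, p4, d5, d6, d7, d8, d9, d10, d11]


Parity bits: p1=1, p2=1, p3=1, p4=0

110100101010101


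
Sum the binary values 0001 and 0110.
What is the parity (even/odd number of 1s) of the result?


0001 = 1
0110 = 6
Sum = 7 = 111
1s count = 3

odd parity (3 ones in 111)


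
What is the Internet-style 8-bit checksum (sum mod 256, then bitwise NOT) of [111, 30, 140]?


Sum = 281 mod 256 = 25
Complement = 230

230


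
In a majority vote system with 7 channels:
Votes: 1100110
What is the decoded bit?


Ones: 4 out of 7
Threshold: 4

1 (4/7 voted 1)


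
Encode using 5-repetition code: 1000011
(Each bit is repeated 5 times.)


Each bit -> 5 copies

11111000000000000000000001111111111


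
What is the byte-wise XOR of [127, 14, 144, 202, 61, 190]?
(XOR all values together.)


XOR chain: 127 ^ 14 ^ 144 ^ 202 ^ 61 ^ 190 = 168

168


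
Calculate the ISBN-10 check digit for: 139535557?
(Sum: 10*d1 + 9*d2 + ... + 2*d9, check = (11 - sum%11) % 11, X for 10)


Weighted sum: 236
236 mod 11 = 5

Check digit: 6


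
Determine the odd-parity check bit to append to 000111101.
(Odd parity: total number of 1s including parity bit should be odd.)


Number of 1s in data: 5
Parity bit: 0

0


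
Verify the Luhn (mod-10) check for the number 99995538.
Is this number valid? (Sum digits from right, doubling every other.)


Luhn sum = 56
56 mod 10 = 6

Invalid (Luhn sum mod 10 = 6)


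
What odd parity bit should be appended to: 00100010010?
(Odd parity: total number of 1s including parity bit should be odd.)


Number of 1s in data: 3
Parity bit: 0

0


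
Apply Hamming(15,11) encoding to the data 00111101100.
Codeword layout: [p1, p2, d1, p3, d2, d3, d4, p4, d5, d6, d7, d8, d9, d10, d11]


Parity bits: p1=1, p2=1, p3=0, p4=0

110001101101100


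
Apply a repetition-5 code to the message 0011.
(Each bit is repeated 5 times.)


Each bit -> 5 copies

00000000001111111111


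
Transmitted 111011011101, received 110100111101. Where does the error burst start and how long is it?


XOR: 001111100000

Burst at position 2, length 5


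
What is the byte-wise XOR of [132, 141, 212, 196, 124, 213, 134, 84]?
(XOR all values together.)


XOR chain: 132 ^ 141 ^ 212 ^ 196 ^ 124 ^ 213 ^ 134 ^ 84 = 98

98


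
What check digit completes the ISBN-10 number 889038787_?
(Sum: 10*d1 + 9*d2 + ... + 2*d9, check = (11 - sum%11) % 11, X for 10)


Weighted sum: 348
348 mod 11 = 7

Check digit: 4


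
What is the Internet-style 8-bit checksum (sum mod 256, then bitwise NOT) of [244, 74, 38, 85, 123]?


Sum = 564 mod 256 = 52
Complement = 203

203


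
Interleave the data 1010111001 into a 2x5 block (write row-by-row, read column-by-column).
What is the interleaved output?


Matrix:
  10101
  11001
Read columns: 1101100011

1101100011


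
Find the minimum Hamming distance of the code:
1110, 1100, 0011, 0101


Comparing all pairs, minimum distance: 1
Can detect 0 errors, correct 0 errors

1


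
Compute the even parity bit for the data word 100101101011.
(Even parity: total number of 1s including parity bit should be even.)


Number of 1s in data: 7
Parity bit: 1

1


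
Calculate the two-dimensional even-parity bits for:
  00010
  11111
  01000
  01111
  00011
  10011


Row parities: 111001
Column parities: 01010

Row P: 111001, Col P: 01010, Corner: 0


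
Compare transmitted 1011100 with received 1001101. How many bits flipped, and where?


XOR: 0010001

2 error(s) at position(s): 2, 6


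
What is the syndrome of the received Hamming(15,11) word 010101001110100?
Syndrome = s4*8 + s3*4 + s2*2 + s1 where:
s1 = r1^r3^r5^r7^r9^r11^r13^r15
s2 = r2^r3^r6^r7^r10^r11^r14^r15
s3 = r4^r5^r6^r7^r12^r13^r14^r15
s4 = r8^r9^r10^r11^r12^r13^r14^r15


s1=1, s2=0, s3=1, s4=0

Syndrome = 5 (error at position 5)


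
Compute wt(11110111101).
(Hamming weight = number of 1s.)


Counting 1s in 11110111101

9


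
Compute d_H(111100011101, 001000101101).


XOR: 110100110000
Count of 1s: 5

5


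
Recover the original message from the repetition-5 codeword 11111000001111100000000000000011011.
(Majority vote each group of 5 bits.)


Groups: 11111, 00000, 11111, 00000, 00000, 00000, 11011
Majority votes: 1010001

1010001


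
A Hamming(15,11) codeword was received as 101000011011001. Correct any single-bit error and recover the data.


Syndrome = 11: error at position 11

Data: 10001001001 (corrected bit 11)


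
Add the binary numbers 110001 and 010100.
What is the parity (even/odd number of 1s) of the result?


110001 = 49
010100 = 20
Sum = 69 = 1000101
1s count = 3

odd parity (3 ones in 1000101)


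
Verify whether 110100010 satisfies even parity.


Number of 1s: 4

Yes, parity is correct (4 ones)


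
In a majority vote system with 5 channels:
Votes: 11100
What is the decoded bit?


Ones: 3 out of 5
Threshold: 3

1 (3/5 voted 1)


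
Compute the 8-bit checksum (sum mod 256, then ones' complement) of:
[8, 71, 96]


Sum = 175 mod 256 = 175
Complement = 80

80


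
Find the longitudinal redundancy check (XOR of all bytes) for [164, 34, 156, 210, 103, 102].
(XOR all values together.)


XOR chain: 164 ^ 34 ^ 156 ^ 210 ^ 103 ^ 102 = 201

201


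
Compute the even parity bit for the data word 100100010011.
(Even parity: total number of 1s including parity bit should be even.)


Number of 1s in data: 5
Parity bit: 1

1


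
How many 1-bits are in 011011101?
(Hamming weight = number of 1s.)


Counting 1s in 011011101

6


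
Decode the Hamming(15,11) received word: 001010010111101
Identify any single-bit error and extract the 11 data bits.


Syndrome = 1: error at position 1

Data: 11000111101 (corrected bit 1)


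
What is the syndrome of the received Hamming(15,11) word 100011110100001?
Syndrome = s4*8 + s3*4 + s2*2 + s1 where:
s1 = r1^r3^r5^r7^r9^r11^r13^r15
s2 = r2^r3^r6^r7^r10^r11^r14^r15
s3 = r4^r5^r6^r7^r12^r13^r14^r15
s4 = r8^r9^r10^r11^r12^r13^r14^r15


s1=0, s2=0, s3=0, s4=1

Syndrome = 8 (error at position 8)


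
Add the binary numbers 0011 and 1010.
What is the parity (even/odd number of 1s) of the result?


0011 = 3
1010 = 10
Sum = 13 = 1101
1s count = 3

odd parity (3 ones in 1101)


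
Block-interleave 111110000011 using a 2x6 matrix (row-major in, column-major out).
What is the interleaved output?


Matrix:
  111110
  000011
Read columns: 101010101101

101010101101


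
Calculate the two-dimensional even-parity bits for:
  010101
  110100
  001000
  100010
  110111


Row parities: 11101
Column parities: 111100

Row P: 11101, Col P: 111100, Corner: 0


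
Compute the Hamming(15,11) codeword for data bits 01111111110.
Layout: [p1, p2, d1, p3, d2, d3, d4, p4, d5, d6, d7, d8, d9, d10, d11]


Parity bits: p1=1, p2=1, p3=0, p4=0

110011101111110


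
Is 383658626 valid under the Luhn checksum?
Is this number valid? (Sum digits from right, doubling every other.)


Luhn sum = 44
44 mod 10 = 4

Invalid (Luhn sum mod 10 = 4)


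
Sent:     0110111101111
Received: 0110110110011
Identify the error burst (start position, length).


XOR: 0000001011100

Burst at position 6, length 5


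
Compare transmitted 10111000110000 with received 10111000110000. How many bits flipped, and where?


XOR: 00000000000000

0 errors (received matches sent)


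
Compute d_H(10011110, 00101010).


XOR: 10110100
Count of 1s: 4

4


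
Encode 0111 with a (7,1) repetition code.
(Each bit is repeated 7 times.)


Each bit -> 7 copies

0000000111111111111111111111


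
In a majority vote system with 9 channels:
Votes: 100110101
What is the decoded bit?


Ones: 5 out of 9
Threshold: 5

1 (5/9 voted 1)


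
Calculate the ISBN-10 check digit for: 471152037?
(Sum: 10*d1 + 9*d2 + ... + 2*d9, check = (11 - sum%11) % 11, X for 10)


Weighted sum: 181
181 mod 11 = 5

Check digit: 6


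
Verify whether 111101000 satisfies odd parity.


Number of 1s: 5

Yes, parity is correct (5 ones)


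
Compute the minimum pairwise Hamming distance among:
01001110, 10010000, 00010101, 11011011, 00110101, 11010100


Comparing all pairs, minimum distance: 1
Can detect 0 errors, correct 0 errors

1


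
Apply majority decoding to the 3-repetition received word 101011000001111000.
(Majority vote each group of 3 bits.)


Groups: 101, 011, 000, 001, 111, 000
Majority votes: 110010

110010


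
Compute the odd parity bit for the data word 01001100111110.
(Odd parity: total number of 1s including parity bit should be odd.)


Number of 1s in data: 8
Parity bit: 1

1


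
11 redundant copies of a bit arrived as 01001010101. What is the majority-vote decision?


Ones: 5 out of 11
Threshold: 6

0 (5/11 voted 1)


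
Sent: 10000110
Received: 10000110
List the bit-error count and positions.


XOR: 00000000

0 errors (received matches sent)


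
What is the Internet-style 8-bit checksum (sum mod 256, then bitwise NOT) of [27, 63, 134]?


Sum = 224 mod 256 = 224
Complement = 31

31


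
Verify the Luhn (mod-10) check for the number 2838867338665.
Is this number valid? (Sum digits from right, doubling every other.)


Luhn sum = 67
67 mod 10 = 7

Invalid (Luhn sum mod 10 = 7)


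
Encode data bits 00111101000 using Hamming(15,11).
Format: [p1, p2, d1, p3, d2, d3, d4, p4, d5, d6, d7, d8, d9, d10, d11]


Parity bits: p1=0, p2=1, p3=1, p4=1

010101111101000


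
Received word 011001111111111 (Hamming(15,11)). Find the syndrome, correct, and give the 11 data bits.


Syndrome = 0: no error detected

Data: 10111111111 (no errors)


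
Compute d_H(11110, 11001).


XOR: 00111
Count of 1s: 3

3


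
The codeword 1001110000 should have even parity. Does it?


Number of 1s: 4

Yes, parity is correct (4 ones)


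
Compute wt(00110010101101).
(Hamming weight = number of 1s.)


Counting 1s in 00110010101101

7


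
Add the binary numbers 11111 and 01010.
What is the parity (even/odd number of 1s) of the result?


11111 = 31
01010 = 10
Sum = 41 = 101001
1s count = 3

odd parity (3 ones in 101001)


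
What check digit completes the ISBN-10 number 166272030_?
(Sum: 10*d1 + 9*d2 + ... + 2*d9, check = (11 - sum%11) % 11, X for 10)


Weighted sum: 187
187 mod 11 = 0

Check digit: 0


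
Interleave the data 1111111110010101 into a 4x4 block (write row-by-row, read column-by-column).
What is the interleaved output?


Matrix:
  1111
  1111
  1001
  0101
Read columns: 1110110111001111

1110110111001111


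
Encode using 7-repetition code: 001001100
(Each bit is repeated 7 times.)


Each bit -> 7 copies

000000000000001111111000000000000001111111111111100000000000000


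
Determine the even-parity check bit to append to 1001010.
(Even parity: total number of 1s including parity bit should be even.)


Number of 1s in data: 3
Parity bit: 1

1


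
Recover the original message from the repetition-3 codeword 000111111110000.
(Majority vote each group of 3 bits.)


Groups: 000, 111, 111, 110, 000
Majority votes: 01110

01110


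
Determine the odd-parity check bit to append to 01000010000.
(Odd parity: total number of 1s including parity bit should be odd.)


Number of 1s in data: 2
Parity bit: 1

1


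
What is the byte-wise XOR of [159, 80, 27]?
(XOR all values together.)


XOR chain: 159 ^ 80 ^ 27 = 212

212


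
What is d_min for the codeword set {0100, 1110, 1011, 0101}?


Comparing all pairs, minimum distance: 1
Can detect 0 errors, correct 0 errors

1


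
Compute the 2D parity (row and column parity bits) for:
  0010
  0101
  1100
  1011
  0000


Row parities: 10010
Column parities: 0000

Row P: 10010, Col P: 0000, Corner: 0


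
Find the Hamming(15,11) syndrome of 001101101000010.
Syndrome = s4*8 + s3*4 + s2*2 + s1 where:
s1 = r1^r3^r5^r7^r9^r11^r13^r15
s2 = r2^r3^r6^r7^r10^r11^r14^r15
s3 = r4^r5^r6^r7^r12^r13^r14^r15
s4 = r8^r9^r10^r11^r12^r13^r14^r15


s1=1, s2=0, s3=0, s4=0

Syndrome = 1 (error at position 1)


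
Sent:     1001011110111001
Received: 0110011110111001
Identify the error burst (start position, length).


XOR: 1111000000000000

Burst at position 0, length 4


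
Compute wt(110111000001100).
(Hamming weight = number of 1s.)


Counting 1s in 110111000001100

7


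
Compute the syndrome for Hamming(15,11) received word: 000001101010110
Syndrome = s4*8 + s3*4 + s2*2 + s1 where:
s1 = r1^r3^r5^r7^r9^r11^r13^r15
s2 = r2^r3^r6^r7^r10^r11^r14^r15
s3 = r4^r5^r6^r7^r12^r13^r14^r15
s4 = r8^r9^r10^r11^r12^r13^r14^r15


s1=0, s2=0, s3=0, s4=0

Syndrome = 0 (no error)


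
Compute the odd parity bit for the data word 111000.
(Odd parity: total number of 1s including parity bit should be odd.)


Number of 1s in data: 3
Parity bit: 0

0


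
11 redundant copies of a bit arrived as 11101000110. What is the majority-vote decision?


Ones: 6 out of 11
Threshold: 6

1 (6/11 voted 1)


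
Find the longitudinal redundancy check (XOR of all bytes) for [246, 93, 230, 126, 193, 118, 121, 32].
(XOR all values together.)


XOR chain: 246 ^ 93 ^ 230 ^ 126 ^ 193 ^ 118 ^ 121 ^ 32 = 221

221


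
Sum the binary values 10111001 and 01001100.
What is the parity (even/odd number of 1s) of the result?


10111001 = 185
01001100 = 76
Sum = 261 = 100000101
1s count = 3

odd parity (3 ones in 100000101)


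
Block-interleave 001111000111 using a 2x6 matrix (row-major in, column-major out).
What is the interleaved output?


Matrix:
  001111
  000111
Read columns: 000010111111

000010111111


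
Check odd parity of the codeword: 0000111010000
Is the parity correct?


Number of 1s: 4

No, parity error (4 ones)


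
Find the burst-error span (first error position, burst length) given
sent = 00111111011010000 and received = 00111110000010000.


XOR: 00000001011000000

Burst at position 7, length 4


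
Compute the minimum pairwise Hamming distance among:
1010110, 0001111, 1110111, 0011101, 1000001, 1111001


Comparing all pairs, minimum distance: 2
Can detect 1 errors, correct 0 errors

2


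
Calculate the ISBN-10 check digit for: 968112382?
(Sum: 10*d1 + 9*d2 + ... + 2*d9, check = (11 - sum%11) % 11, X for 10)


Weighted sum: 271
271 mod 11 = 7

Check digit: 4


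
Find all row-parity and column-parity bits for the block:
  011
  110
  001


Row parities: 001
Column parities: 100

Row P: 001, Col P: 100, Corner: 1


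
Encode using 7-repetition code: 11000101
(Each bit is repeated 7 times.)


Each bit -> 7 copies

11111111111111000000000000000000000111111100000001111111


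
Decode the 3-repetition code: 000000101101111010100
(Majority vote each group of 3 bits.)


Groups: 000, 000, 101, 101, 111, 010, 100
Majority votes: 0011100

0011100


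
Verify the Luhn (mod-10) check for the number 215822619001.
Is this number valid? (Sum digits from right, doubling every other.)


Luhn sum = 34
34 mod 10 = 4

Invalid (Luhn sum mod 10 = 4)


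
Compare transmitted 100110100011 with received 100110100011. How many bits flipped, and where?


XOR: 000000000000

0 errors (received matches sent)


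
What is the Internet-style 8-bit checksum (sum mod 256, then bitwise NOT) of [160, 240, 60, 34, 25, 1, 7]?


Sum = 527 mod 256 = 15
Complement = 240

240


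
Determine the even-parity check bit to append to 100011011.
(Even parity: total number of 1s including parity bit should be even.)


Number of 1s in data: 5
Parity bit: 1

1


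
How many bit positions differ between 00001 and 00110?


XOR: 00111
Count of 1s: 3

3


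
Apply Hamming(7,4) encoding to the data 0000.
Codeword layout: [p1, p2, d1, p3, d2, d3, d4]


Parity bits: p1=0, p2=0, p3=0

0000000


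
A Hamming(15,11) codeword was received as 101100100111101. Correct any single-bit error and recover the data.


Syndrome = 14: error at position 14

Data: 10010111111 (corrected bit 14)


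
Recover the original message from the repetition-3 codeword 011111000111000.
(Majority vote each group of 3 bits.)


Groups: 011, 111, 000, 111, 000
Majority votes: 11010

11010


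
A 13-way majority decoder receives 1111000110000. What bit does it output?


Ones: 6 out of 13
Threshold: 7

0 (6/13 voted 1)


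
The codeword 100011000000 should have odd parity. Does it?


Number of 1s: 3

Yes, parity is correct (3 ones)


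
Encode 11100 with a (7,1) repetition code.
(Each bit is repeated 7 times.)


Each bit -> 7 copies

11111111111111111111100000000000000


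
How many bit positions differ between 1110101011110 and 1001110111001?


XOR: 0111011100111
Count of 1s: 9

9


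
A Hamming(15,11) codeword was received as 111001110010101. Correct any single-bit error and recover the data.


Syndrome = 0: no error detected

Data: 10110010101 (no errors)


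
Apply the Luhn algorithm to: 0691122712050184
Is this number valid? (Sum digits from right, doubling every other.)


Luhn sum = 52
52 mod 10 = 2

Invalid (Luhn sum mod 10 = 2)
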